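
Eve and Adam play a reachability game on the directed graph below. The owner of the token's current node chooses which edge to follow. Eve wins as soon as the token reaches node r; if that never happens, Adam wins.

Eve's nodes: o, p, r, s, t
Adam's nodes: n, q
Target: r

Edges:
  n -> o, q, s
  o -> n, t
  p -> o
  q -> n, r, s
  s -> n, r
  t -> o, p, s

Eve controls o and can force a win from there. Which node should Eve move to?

A0 = {r}
A1: add {s} — s (Eve) has s→r.
A2: add {t} — t (Eve) has t→s.
A3: add {o} — o (Eve) has o→t.
A4: add {p} — p (Eve) has p→o.
A5 = A4; e.g. n (Adam) can still go to q. Fixed point.
From o, successor t is in the attractor (rank 2); the other successor n is not.

t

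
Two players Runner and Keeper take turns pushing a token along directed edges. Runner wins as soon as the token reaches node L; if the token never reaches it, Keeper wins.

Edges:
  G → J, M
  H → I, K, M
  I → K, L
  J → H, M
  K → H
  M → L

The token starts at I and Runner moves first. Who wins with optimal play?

Runner

Track states (vertex, player-to-move).
A0 = {(L,Runner), (L,Keeper)}
A1: add {(I,Runner), (M,Runner), (M,Keeper)}.
(I,Runner) ∈ A1 ⇒ Runner forces the target.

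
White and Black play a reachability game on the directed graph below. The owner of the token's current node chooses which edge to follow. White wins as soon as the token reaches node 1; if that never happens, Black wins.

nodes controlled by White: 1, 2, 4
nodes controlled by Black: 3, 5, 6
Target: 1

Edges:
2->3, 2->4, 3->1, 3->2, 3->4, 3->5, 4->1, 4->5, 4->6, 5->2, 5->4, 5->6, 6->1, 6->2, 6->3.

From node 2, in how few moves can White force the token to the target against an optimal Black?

A0 = {1}
A1: add {4} — 4 (White) has 4→1.
A2: add {2} — 2 (White) has 2→4.
A3 = A2; e.g. 3 (Black) can still go to 5. Fixed point.
2 enters the attractor at level 2, so White can force the target in 2 moves from there.

2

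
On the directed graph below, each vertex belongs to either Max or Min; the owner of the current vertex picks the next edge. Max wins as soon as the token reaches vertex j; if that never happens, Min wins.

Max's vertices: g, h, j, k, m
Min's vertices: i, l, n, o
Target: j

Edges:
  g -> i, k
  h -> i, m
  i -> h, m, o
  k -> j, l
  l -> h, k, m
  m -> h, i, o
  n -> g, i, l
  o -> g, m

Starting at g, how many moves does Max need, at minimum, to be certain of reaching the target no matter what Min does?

A0 = {j}
A1: add {k} — k (Max) has k→j.
A2: add {g} — g (Max) has g→k.
A3 = A2; e.g. h (Max) has no edge into A2. Fixed point.
g enters the attractor at level 2, so Max can force the target in 2 moves from there.

2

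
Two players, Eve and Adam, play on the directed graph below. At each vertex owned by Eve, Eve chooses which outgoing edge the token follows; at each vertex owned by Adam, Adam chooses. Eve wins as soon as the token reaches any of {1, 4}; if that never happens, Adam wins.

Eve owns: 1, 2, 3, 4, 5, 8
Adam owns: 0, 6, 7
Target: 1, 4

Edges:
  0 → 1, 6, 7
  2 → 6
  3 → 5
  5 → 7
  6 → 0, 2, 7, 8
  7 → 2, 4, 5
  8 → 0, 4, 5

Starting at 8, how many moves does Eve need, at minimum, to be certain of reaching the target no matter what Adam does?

1

A0 = {1, 4}
A1: add {8} — 8 (Eve) has 8→4.
A2 = A1; e.g. 0 (Adam) can still go to 6. Fixed point.
8 enters the attractor at level 1, so Eve can force the target in 1 move from there.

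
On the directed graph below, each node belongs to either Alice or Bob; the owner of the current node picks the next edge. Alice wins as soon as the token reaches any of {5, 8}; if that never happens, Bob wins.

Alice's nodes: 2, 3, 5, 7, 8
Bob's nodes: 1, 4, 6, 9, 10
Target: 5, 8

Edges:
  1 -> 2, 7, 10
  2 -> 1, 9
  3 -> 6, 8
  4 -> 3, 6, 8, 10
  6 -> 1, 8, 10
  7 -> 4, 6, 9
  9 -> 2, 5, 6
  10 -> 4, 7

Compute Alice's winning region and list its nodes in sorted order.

3, 5, 8

A0 = {5, 8}
A1: add {3} — 3 (Alice) has 3→8.
A2 = A1; e.g. 1 (Bob) can still go to 2. Fixed point.
Alice's winning region = {3, 5, 8}.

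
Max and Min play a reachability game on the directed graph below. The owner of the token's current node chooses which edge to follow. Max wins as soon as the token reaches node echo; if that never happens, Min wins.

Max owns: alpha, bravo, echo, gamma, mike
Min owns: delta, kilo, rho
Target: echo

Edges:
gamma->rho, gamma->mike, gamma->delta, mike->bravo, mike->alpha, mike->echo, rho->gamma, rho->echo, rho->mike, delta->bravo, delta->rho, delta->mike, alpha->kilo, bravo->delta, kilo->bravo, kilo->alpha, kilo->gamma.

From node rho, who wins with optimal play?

Max

A0 = {echo}
A1: add {mike} — mike (Max) has mike→echo.
A2: add {gamma} — gamma (Max) has gamma→mike.
A3: add {rho} — rho (Min): all of {gamma, echo, mike} already in.
A4 = A3; e.g. bravo (Max) has no edge into A3. Fixed point.
rho ∈ A3, so Max can force the target.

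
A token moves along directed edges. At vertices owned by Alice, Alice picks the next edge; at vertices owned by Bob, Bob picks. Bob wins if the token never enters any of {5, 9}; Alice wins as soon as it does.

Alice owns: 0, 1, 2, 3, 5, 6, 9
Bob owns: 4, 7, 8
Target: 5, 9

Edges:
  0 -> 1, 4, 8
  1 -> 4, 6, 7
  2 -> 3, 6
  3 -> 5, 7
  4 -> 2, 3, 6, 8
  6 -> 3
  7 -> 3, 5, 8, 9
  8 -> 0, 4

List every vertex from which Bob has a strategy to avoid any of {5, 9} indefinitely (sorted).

A0 = {5, 9}
A1: add {3} — 3 (Alice) has 3→5.
A2: add {2, 6} — 2 (Alice) has 2→3; 6 (Alice) has 6→3.
A3: add {1} — 1 (Alice) has 1→6.
A4: add {0} — 0 (Alice) has 0→1.
A5 = A4; e.g. 4 (Bob) can still go to 8. Fixed point.
Alice's attractor = {0, 1, 2, 3, 5, 6, 9}; Bob avoids the target exactly from the complement.

4, 7, 8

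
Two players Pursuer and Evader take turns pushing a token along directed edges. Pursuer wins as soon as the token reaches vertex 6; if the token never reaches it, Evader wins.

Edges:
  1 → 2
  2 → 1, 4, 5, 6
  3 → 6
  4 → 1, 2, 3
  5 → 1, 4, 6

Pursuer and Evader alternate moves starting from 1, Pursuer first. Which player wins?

Evader

Track states (vertex, player-to-move).
A0 = {(6,Pursuer), (6,Evader)}
A1: add {(2,Pursuer), (3,Pursuer), (3,Evader), (5,Pursuer)}.
A2: add {(1,Evader), (4,Pursuer)}.
A3 = A2; e.g. (1,Pursuer) stays out. (1,Pursuer) never enters ⇒ Evader avoids the target.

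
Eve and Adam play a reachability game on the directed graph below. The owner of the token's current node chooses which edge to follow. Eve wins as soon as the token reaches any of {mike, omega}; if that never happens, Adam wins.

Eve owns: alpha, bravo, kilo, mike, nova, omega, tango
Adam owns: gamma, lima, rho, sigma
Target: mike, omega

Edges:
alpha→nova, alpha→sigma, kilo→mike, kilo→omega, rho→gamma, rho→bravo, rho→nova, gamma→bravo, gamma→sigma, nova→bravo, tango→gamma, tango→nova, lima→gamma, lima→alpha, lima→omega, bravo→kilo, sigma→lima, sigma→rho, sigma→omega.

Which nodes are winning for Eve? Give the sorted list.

alpha, bravo, kilo, mike, nova, omega, tango

A0 = {mike, omega}
A1: add {kilo} — kilo (Eve) has kilo→mike.
A2: add {bravo} — bravo (Eve) has bravo→kilo.
A3: add {nova} — nova (Eve) has nova→bravo.
A4: add {alpha, tango} — tango (Eve) has tango→nova; alpha (Eve) has alpha→nova.
A5 = A4; e.g. lima (Adam) can still go to gamma. Fixed point.
Eve's winning region = {alpha, bravo, kilo, mike, nova, omega, tango}.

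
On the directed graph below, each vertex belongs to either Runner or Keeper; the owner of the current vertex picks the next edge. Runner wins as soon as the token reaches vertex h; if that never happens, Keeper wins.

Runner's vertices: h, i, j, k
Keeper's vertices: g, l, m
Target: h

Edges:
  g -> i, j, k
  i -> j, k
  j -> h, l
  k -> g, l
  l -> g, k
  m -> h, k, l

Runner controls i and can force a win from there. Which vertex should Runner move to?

A0 = {h}
A1: add {j} — j (Runner) has j→h.
A2: add {i} — i (Runner) has i→j.
A3 = A2; e.g. g (Keeper) can still go to k. Fixed point.
From i, successor j is in the attractor (rank 1); the other successor k is not.

j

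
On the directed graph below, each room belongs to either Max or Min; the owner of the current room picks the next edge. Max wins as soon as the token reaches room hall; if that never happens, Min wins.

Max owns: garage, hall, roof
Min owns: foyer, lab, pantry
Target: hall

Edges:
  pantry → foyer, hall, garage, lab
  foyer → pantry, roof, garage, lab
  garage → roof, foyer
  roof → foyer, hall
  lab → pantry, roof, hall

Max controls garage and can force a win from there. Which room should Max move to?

roof

A0 = {hall}
A1: add {roof} — roof (Max) has roof→hall.
A2: add {garage} — garage (Max) has garage→roof.
A3 = A2; e.g. pantry (Min) can still go to foyer. Fixed point.
From garage, successor roof is in the attractor (rank 1); the other successor foyer is not.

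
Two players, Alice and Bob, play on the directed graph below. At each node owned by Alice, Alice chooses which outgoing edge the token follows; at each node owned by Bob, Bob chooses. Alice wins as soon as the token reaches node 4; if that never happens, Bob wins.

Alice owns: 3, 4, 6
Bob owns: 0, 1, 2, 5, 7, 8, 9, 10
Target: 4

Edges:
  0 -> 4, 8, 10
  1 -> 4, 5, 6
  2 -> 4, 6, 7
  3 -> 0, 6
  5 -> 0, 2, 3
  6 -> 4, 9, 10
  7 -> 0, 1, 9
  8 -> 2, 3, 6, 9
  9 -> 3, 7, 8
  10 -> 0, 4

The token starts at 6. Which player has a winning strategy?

A0 = {4}
A1: add {6} — 6 (Alice) has 6→4.
6 ∈ A1, so Alice can force the target.

Alice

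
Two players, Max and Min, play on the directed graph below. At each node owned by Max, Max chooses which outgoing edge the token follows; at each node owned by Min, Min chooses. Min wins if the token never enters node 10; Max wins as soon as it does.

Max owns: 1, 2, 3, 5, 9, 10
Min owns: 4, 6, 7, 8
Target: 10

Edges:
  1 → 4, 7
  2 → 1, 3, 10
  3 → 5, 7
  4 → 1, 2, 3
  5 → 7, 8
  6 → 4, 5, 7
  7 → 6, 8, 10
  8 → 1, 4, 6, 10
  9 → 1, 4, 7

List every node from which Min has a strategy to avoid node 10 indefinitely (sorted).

A0 = {10}
A1: add {2} — 2 (Max) has 2→10.
A2 = A1; e.g. 1 (Max) has no edge into A1. Fixed point.
Max's attractor = {2, 10}; Min avoids the target exactly from the complement.

1, 3, 4, 5, 6, 7, 8, 9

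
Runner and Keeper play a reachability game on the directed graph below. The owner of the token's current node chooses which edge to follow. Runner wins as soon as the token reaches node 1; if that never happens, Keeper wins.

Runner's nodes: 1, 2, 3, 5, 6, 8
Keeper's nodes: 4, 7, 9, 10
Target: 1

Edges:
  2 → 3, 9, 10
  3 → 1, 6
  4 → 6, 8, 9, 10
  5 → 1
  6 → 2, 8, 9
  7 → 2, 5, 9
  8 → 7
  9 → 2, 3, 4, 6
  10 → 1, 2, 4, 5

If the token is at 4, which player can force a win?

Keeper

A0 = {1}
A1: add {3, 5} — 3 (Runner) has 3→1; 5 (Runner) has 5→1.
A2: add {2} — 2 (Runner) has 2→3.
A3: add {6} — 6 (Runner) has 6→2.
A4 = A3; e.g. 4 (Keeper) can still go to 8. Fixed point.
4 never enters the attractor, so Keeper can avoid the target forever.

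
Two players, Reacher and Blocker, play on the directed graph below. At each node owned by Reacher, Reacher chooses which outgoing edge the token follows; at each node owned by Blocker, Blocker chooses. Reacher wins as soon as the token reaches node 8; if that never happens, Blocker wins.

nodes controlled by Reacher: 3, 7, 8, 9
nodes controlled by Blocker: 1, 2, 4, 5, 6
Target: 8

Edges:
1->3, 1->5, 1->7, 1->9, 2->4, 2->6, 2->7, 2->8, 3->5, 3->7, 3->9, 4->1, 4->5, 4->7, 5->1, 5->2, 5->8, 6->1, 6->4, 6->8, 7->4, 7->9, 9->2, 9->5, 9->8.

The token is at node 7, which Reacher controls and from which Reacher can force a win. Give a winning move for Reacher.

9

A0 = {8}
A1: add {9} — 9 (Reacher) has 9→8.
A2: add {3, 7} — 3 (Reacher) has 3→9; 7 (Reacher) has 7→9.
A3 = A2; e.g. 1 (Blocker) can still go to 5. Fixed point.
From 7, successor 9 is in the attractor (rank 1); the other successor 4 is not.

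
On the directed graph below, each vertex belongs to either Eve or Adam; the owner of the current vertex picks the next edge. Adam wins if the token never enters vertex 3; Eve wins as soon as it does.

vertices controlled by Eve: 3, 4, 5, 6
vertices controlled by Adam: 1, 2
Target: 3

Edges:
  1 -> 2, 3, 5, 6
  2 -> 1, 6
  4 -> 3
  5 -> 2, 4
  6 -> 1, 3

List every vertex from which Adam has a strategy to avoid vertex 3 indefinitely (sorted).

A0 = {3}
A1: add {4, 6} — 4 (Eve) has 4→3; 6 (Eve) has 6→3.
A2: add {5} — 5 (Eve) has 5→4.
A3 = A2; e.g. 1 (Adam) can still go to 2. Fixed point.
Eve's attractor = {3, 4, 5, 6}; Adam avoids the target exactly from the complement.

1, 2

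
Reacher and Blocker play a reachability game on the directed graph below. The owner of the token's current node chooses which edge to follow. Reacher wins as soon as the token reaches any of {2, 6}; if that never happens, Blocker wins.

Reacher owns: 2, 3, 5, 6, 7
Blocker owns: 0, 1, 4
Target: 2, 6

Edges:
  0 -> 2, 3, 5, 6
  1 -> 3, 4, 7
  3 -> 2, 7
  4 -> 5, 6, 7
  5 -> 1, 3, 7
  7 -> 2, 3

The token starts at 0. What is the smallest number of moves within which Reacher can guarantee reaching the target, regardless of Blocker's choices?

A0 = {2, 6}
A1: add {3, 7} — 3 (Reacher) has 3→2; 7 (Reacher) has 7→2.
A2: add {5} — 5 (Reacher) has 5→3.
A3: add {0, 4} — 0 (Blocker): all of {2, 3, 5, 6} already in; 4 (Blocker): all of {5, 6, 7} already in.
0 enters the attractor at level 3, so Reacher can force the target in 3 moves from there.

3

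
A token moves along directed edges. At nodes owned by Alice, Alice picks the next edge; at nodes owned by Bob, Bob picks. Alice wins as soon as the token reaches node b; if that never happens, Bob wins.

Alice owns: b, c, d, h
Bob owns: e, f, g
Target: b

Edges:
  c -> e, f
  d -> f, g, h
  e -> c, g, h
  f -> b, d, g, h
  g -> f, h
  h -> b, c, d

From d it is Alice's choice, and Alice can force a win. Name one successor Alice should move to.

A0 = {b}
A1: add {h} — h (Alice) has h→b.
A2: add {d} — d (Alice) has d→h.
A3 = A2; e.g. c (Alice) has no edge into A2. Fixed point.
From d, successor h is in the attractor (rank 1); the other successors f, g are not.

h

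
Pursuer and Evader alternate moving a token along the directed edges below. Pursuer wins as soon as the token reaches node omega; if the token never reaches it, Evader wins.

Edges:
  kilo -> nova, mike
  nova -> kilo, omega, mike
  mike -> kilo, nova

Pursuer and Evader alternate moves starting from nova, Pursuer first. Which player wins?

Track states (vertex, player-to-move).
A0 = {(omega,Pursuer), (omega,Evader)}
A1: add {(nova,Pursuer)}.
(nova,Pursuer) ∈ A1 ⇒ Pursuer forces the target.

Pursuer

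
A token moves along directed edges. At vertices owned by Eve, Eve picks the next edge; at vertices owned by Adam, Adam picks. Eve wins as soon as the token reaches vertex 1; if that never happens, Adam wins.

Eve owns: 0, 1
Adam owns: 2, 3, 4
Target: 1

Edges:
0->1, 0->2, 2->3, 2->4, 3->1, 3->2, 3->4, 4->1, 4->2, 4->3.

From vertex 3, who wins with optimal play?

Adam

A0 = {1}
A1: add {0} — 0 (Eve) has 0→1.
A2 = A1; e.g. 2 (Adam) can still go to 3. Fixed point.
3 never enters the attractor, so Adam can avoid the target forever.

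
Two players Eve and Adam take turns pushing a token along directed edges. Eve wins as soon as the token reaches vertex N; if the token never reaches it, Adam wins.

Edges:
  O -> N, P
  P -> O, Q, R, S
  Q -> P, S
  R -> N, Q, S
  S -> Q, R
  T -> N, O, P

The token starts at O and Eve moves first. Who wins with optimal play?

Track states (vertex, player-to-move).
A0 = {(N,Eve), (N,Adam)}
A1: add {(O,Eve), (R,Eve), (T,Eve)}.
(O,Eve) ∈ A1 ⇒ Eve forces the target.

Eve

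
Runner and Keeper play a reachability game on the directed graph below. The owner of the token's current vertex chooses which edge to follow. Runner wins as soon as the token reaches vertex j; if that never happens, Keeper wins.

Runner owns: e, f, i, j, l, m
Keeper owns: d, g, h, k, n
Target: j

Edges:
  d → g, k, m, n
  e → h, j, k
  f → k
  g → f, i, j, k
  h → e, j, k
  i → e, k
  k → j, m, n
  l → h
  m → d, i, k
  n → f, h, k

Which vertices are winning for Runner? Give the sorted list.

A0 = {j}
A1: add {e} — e (Runner) has e→j.
A2: add {i} — i (Runner) has i→e.
A3: add {m} — m (Runner) has m→i.
A4 = A3; e.g. d (Keeper) can still go to g. Fixed point.
Runner's winning region = {e, i, j, m}.

e, i, j, m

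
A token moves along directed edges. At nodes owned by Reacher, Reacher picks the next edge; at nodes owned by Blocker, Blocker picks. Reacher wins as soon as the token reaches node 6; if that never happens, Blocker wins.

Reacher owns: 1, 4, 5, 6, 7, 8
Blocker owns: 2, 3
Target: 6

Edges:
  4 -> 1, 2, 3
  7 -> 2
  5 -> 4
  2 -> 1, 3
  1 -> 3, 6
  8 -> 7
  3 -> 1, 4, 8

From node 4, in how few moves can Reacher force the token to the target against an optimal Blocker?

2

A0 = {6}
A1: add {1} — 1 (Reacher) has 1→6.
A2: add {4} — 4 (Reacher) has 4→1.
4 enters the attractor at level 2, so Reacher can force the target in 2 moves from there.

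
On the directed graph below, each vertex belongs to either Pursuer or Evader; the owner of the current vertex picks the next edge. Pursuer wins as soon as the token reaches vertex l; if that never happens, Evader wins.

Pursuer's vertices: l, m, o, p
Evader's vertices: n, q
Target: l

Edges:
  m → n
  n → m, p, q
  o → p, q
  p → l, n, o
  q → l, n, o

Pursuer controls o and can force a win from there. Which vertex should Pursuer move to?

A0 = {l}
A1: add {p} — p (Pursuer) has p→l.
A2: add {o} — o (Pursuer) has o→p.
A3 = A2; e.g. m (Pursuer) has no edge into A2. Fixed point.
From o, successor p is in the attractor (rank 1); the other successor q is not.

p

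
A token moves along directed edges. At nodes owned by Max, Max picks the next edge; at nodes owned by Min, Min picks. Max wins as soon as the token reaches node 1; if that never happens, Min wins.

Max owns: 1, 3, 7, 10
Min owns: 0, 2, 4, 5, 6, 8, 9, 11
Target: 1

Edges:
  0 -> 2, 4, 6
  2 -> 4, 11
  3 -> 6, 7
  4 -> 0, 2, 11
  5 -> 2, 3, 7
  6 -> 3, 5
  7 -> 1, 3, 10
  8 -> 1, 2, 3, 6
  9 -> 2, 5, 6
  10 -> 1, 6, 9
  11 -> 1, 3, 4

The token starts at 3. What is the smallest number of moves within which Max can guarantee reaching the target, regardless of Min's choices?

A0 = {1}
A1: add {7, 10} — 7 (Max) has 7→1; 10 (Max) has 10→1.
A2: add {3} — 3 (Max) has 3→7.
A3 = A2; e.g. 0 (Min) can still go to 2. Fixed point.
3 enters the attractor at level 2, so Max can force the target in 2 moves from there.

2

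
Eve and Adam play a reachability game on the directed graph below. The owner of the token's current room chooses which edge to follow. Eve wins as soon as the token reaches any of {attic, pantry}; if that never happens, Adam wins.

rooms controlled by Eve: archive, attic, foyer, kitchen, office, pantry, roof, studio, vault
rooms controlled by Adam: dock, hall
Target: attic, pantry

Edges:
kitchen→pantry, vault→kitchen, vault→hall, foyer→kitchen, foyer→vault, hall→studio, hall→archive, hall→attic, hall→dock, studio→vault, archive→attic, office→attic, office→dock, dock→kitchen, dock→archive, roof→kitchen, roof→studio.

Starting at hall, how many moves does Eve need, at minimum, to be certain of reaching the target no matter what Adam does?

A0 = {attic, pantry}
A1: add {archive, kitchen, office} — kitchen (Eve) has kitchen→pantry; archive (Eve) has archive→attic; office (Eve) has office→attic.
A2: add {dock, foyer, roof, vault} — vault (Eve) has vault→kitchen; foyer (Eve) has foyer→kitchen; dock (Adam): all of {kitchen, archive} already in; roof (Eve) has roof→kitchen.
A3: add {studio} — studio (Eve) has studio→vault.
A4: add {hall} — hall (Adam): all of {studio, archive, attic, dock} already in.
A4 = all vertices. Fixed point.
hall enters the attractor at level 4, so Eve can force the target in 4 moves from there.

4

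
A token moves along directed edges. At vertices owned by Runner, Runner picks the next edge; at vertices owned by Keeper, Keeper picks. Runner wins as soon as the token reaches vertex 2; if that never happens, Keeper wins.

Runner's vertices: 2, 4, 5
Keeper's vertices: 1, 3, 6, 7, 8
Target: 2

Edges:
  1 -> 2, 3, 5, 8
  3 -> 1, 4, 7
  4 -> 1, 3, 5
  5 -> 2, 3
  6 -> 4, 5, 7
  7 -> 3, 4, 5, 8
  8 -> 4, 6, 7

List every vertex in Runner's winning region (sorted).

A0 = {2}
A1: add {5} — 5 (Runner) has 5→2.
A2: add {4} — 4 (Runner) has 4→5.
A3 = A2; e.g. 1 (Keeper) can still go to 3. Fixed point.
Runner's winning region = {2, 4, 5}.

2, 4, 5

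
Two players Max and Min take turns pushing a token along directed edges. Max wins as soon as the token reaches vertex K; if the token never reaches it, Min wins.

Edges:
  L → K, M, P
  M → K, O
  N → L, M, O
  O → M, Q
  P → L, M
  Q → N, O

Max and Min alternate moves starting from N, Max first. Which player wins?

Track states (vertex, player-to-move).
A0 = {(K,Max), (K,Min)}
A1: add {(L,Max), (M,Max)}.
A2: add {(P,Min)}.
A3 = A2; e.g. (L,Min) stays out. (N,Max) never enters ⇒ Min avoids the target.

Min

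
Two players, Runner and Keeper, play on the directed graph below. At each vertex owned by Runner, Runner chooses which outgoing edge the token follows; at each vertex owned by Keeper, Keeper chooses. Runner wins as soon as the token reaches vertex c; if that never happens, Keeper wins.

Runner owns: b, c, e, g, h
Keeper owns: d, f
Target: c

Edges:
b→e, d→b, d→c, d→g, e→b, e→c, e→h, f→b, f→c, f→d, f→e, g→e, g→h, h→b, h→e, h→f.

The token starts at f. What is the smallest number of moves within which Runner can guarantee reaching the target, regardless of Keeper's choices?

A0 = {c}
A1: add {e} — e (Runner) has e→c.
A2: add {b, g, h} — b (Runner) has b→e; g (Runner) has g→e; h (Runner) has h→e.
A3: add {d} — d (Keeper): all of {b, c, g} already in.
A4: add {f} — f (Keeper): all of {b, c, d, e} already in.
A4 = all vertices. Fixed point.
f enters the attractor at level 4, so Runner can force the target in 4 moves from there.

4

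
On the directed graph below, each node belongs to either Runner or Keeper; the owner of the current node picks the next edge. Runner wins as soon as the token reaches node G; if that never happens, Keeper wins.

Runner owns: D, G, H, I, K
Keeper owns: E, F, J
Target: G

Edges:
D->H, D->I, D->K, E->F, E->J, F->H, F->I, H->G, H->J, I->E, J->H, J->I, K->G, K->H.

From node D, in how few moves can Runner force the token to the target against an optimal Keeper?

A0 = {G}
A1: add {H, K} — H (Runner) has H→G; K (Runner) has K→G.
A2: add {D} — D (Runner) has D→H.
A3 = A2; e.g. E (Keeper) can still go to F. Fixed point.
D enters the attractor at level 2, so Runner can force the target in 2 moves from there.

2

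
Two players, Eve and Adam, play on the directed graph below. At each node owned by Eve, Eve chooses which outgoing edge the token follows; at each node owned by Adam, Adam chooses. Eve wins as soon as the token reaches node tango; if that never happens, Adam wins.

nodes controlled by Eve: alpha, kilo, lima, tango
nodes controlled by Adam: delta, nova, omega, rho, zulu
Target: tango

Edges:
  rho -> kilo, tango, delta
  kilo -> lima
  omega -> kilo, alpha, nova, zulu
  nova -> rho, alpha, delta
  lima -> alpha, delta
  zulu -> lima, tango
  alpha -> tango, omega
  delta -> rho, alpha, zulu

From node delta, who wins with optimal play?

A0 = {tango}
A1: add {alpha} — alpha (Eve) has alpha→tango.
A2: add {lima} — lima (Eve) has lima→alpha.
A3: add {kilo, zulu} — kilo (Eve) has kilo→lima; zulu (Adam): all of {lima, tango} already in.
A4 = A3; e.g. rho (Adam) can still go to delta. Fixed point.
delta never enters the attractor, so Adam can avoid the target forever.

Adam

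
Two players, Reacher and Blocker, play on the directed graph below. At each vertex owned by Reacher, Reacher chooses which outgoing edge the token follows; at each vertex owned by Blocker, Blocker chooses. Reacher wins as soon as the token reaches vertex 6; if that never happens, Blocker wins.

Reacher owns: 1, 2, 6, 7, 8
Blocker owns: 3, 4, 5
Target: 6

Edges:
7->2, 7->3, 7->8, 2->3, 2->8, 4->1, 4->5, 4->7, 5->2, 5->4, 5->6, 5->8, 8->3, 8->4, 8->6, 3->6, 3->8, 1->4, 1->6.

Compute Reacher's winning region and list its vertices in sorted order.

A0 = {6}
A1: add {1, 8} — 1 (Reacher) has 1→6; 8 (Reacher) has 8→6.
A2: add {2, 3, 7} — 2 (Reacher) has 2→8; 3 (Blocker): all of {6, 8} already in; 7 (Reacher) has 7→8.
A3 = A2; e.g. 4 (Blocker) can still go to 5. Fixed point.
Reacher's winning region = {1, 2, 3, 6, 7, 8}.

1, 2, 3, 6, 7, 8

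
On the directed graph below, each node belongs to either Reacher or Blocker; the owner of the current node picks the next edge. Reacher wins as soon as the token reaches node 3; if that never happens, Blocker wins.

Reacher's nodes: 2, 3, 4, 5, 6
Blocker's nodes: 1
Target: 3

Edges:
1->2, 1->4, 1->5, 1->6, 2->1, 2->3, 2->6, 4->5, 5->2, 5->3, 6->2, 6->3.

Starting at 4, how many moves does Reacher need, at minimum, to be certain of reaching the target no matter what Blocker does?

2

A0 = {3}
A1: add {2, 5, 6} — 2 (Reacher) has 2→3; 5 (Reacher) has 5→3; 6 (Reacher) has 6→3.
A2: add {4} — 4 (Reacher) has 4→5.
4 enters the attractor at level 2, so Reacher can force the target in 2 moves from there.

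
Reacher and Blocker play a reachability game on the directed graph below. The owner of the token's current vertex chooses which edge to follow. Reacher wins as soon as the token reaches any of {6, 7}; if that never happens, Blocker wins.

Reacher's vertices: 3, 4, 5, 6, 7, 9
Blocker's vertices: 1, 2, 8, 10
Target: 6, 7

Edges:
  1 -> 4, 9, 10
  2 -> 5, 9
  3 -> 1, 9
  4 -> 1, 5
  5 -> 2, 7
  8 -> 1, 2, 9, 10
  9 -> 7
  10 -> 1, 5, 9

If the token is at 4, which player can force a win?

Reacher

A0 = {6, 7}
A1: add {5, 9} — 5 (Reacher) has 5→7; 9 (Reacher) has 9→7.
A2: add {2, 3, 4} — 2 (Blocker): all of {5, 9} already in; 3 (Reacher) has 3→9; 4 (Reacher) has 4→5.
A3 = A2; e.g. 1 (Blocker) can still go to 10. Fixed point.
4 ∈ A2, so Reacher can force the target.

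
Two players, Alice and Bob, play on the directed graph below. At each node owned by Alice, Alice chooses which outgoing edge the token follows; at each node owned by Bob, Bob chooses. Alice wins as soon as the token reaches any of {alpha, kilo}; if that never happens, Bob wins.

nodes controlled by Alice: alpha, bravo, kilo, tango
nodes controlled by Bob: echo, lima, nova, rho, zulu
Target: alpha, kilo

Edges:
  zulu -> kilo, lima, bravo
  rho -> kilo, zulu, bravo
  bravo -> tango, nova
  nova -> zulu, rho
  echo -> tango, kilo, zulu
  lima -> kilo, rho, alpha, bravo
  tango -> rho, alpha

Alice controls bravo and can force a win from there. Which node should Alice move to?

A0 = {alpha, kilo}
A1: add {tango} — tango (Alice) has tango→alpha.
A2: add {bravo} — bravo (Alice) has bravo→tango.
A3 = A2; e.g. zulu (Bob) can still go to lima. Fixed point.
From bravo, successor tango is in the attractor (rank 1); the other successor nova is not.

tango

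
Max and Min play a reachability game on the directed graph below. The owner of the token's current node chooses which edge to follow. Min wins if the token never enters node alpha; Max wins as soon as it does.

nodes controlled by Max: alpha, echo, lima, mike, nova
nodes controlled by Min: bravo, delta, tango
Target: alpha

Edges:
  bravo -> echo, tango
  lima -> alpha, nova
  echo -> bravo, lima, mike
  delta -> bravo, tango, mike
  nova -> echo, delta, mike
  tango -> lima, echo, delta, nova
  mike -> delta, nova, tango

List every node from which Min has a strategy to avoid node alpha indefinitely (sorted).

bravo, delta, tango

A0 = {alpha}
A1: add {lima} — lima (Max) has lima→alpha.
A2: add {echo} — echo (Max) has echo→lima.
A3: add {nova} — nova (Max) has nova→echo.
A4: add {mike} — mike (Max) has mike→nova.
A5 = A4; e.g. bravo (Min) can still go to tango. Fixed point.
Max's attractor = {alpha, echo, lima, mike, nova}; Min avoids the target exactly from the complement.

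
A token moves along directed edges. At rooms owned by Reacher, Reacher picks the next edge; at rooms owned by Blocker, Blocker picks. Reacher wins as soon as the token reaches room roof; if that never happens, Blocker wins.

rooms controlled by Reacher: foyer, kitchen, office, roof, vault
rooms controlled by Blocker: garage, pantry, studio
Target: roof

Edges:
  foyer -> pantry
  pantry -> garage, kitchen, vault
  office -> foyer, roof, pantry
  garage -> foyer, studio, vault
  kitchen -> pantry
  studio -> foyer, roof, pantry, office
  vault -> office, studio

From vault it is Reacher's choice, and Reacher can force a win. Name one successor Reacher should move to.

A0 = {roof}
A1: add {office} — office (Reacher) has office→roof.
A2: add {vault} — vault (Reacher) has vault→office.
A3 = A2; e.g. foyer (Reacher) has no edge into A2. Fixed point.
From vault, successor office is in the attractor (rank 1); the other successor studio is not.

office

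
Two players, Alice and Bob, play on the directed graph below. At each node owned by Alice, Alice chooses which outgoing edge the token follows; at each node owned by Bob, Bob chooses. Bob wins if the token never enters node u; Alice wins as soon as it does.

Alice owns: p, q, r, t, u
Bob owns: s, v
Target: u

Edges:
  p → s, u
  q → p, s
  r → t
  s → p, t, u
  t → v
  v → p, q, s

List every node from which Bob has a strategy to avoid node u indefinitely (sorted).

A0 = {u}
A1: add {p} — p (Alice) has p→u.
A2: add {q} — q (Alice) has q→p.
A3 = A2; e.g. r (Alice) has no edge into A2. Fixed point.
Alice's attractor = {p, q, u}; Bob avoids the target exactly from the complement.

r, s, t, v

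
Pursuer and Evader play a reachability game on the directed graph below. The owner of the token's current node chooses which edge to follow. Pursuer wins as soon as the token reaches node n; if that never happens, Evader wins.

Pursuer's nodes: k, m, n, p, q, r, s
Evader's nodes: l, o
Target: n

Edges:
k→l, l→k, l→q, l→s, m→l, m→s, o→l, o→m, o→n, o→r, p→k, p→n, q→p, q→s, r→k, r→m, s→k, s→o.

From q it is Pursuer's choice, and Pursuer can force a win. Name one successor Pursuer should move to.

p

A0 = {n}
A1: add {p} — p (Pursuer) has p→n.
A2: add {q} — q (Pursuer) has q→p.
A3 = A2; e.g. k (Pursuer) has no edge into A2. Fixed point.
From q, successor p is in the attractor (rank 1); the other successor s is not.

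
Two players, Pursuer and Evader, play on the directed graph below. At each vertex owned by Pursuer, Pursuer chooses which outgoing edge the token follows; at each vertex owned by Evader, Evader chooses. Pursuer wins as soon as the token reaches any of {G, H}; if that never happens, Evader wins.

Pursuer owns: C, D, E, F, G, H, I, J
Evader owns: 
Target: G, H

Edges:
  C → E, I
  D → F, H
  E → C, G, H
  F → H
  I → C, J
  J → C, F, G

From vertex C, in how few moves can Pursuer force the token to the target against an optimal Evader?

A0 = {G, H}
A1: add {D, E, F, J} — D (Pursuer) has D→H; E (Pursuer) has E→G; F (Pursuer) has F→H; J (Pursuer) has J→G.
A2: add {C, I} — C (Pursuer) has C→E; I (Pursuer) has I→J.
A2 = all vertices. Fixed point.
C enters the attractor at level 2, so Pursuer can force the target in 2 moves from there.

2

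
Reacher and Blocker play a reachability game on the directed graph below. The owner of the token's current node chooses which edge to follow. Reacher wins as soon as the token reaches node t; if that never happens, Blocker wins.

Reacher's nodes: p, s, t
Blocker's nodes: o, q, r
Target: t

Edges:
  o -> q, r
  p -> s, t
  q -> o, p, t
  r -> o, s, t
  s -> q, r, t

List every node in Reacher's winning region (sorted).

p, s, t

A0 = {t}
A1: add {p, s} — p (Reacher) has p→t; s (Reacher) has s→t.
A2 = A1; e.g. o (Blocker) can still go to q. Fixed point.
Reacher's winning region = {p, s, t}.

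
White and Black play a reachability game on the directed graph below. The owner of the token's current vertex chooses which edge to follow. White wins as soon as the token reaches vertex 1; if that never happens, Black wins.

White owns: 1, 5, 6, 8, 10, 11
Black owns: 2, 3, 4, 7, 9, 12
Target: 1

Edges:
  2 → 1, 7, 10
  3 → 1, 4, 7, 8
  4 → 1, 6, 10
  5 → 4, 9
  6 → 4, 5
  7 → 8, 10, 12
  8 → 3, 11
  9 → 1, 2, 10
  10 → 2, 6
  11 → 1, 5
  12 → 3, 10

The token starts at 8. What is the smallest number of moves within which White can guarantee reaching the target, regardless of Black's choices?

2

A0 = {1}
A1: add {11} — 11 (White) has 11→1.
A2: add {8} — 8 (White) has 8→11.
A3 = A2; e.g. 2 (Black) can still go to 7. Fixed point.
8 enters the attractor at level 2, so White can force the target in 2 moves from there.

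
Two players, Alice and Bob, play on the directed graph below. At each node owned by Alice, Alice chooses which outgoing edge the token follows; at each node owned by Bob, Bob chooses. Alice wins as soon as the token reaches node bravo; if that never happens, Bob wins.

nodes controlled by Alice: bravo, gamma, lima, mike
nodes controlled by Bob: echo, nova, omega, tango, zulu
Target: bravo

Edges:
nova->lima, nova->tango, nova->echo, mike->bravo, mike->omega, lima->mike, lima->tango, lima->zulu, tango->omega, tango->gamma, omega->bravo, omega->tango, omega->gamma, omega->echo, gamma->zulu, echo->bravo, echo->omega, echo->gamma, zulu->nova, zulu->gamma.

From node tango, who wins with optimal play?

A0 = {bravo}
A1: add {mike} — mike (Alice) has mike→bravo.
A2: add {lima} — lima (Alice) has lima→mike.
A3 = A2; e.g. nova (Bob) can still go to tango. Fixed point.
tango never enters the attractor, so Bob can avoid the target forever.

Bob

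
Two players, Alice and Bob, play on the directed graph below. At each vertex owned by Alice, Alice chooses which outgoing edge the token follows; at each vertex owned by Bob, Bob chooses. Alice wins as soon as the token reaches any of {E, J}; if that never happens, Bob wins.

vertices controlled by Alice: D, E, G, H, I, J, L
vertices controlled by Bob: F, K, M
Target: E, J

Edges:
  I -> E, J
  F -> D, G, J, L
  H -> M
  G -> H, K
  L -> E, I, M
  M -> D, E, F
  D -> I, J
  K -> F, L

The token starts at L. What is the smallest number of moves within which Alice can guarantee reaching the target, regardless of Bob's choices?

1

A0 = {E, J}
A1: add {D, I, L} — D (Alice) has D→J; I (Alice) has I→E; L (Alice) has L→E.
A2 = A1; e.g. F (Bob) can still go to G. Fixed point.
L enters the attractor at level 1, so Alice can force the target in 1 move from there.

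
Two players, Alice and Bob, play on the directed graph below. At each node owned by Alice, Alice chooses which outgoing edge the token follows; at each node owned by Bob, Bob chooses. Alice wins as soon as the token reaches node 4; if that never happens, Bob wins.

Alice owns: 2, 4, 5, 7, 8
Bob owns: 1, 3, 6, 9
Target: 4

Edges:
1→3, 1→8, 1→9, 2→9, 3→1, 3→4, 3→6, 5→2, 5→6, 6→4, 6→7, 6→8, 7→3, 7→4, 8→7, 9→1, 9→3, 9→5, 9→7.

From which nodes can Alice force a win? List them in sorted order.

4, 5, 6, 7, 8

A0 = {4}
A1: add {7} — 7 (Alice) has 7→4.
A2: add {8} — 8 (Alice) has 8→7.
A3: add {6} — 6 (Bob): all of {4, 7, 8} already in.
A4: add {5} — 5 (Alice) has 5→6.
A5 = A4; e.g. 1 (Bob) can still go to 3. Fixed point.
Alice's winning region = {4, 5, 6, 7, 8}.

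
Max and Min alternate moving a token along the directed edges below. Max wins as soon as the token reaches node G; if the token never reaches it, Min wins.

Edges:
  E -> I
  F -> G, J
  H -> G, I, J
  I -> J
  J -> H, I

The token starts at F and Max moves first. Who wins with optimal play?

Track states (vertex, player-to-move).
A0 = {(G,Max), (G,Min)}
A1: add {(F,Max), (H,Max)}.
(F,Max) ∈ A1 ⇒ Max forces the target.

Max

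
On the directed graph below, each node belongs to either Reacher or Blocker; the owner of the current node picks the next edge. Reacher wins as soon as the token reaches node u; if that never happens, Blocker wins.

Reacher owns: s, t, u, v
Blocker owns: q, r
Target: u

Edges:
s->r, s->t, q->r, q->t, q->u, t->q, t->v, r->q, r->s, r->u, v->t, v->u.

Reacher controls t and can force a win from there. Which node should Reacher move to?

A0 = {u}
A1: add {v} — v (Reacher) has v→u.
A2: add {t} — t (Reacher) has t→v.
A3: add {s} — s (Reacher) has s→t.
A4 = A3; e.g. q (Blocker) can still go to r. Fixed point.
From t, successor v is in the attractor (rank 1); the other successor q is not.

v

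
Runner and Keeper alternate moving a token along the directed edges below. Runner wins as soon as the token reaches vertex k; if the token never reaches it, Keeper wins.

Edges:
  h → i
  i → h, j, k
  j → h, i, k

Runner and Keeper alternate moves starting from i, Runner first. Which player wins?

Runner

Track states (vertex, player-to-move).
A0 = {(k,Runner), (k,Keeper)}
A1: add {(i,Runner), (j,Runner)}.
(i,Runner) ∈ A1 ⇒ Runner forces the target.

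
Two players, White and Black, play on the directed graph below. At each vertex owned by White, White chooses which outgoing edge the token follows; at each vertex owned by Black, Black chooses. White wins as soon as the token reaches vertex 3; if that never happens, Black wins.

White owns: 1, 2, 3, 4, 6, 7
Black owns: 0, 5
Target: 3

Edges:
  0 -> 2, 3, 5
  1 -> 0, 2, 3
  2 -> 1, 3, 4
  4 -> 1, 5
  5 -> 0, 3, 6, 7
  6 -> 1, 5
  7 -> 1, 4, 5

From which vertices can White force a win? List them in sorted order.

A0 = {3}
A1: add {1, 2} — 1 (White) has 1→3; 2 (White) has 2→3.
A2: add {4, 6, 7} — 4 (White) has 4→1; 6 (White) has 6→1; 7 (White) has 7→1.
A3 = A2; e.g. 0 (Black) can still go to 5. Fixed point.
White's winning region = {1, 2, 3, 4, 6, 7}.

1, 2, 3, 4, 6, 7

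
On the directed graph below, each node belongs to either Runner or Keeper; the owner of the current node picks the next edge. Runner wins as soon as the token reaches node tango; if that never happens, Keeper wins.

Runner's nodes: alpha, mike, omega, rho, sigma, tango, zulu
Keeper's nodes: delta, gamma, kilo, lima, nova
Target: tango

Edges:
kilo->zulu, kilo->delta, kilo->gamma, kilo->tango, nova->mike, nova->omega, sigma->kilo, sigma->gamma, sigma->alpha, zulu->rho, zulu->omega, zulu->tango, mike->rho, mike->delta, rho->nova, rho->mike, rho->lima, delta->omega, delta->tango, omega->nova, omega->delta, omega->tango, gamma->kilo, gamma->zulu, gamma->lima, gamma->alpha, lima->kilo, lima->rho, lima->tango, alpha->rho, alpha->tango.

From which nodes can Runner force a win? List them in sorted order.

A0 = {tango}
A1: add {alpha, omega, zulu} — zulu (Runner) has zulu→tango; omega (Runner) has omega→tango; alpha (Runner) has alpha→tango.
A2: add {delta, sigma} — sigma (Runner) has sigma→alpha; delta (Keeper): all of {omega, tango} already in.
A3: add {mike} — mike (Runner) has mike→delta.
A4: add {nova, rho} — nova (Keeper): all of {mike, omega} already in; rho (Runner) has rho→mike.
A5 = A4; e.g. kilo (Keeper) can still go to gamma. Fixed point.
Runner's winning region = {alpha, delta, mike, nova, omega, rho, sigma, tango, zulu}.

alpha, delta, mike, nova, omega, rho, sigma, tango, zulu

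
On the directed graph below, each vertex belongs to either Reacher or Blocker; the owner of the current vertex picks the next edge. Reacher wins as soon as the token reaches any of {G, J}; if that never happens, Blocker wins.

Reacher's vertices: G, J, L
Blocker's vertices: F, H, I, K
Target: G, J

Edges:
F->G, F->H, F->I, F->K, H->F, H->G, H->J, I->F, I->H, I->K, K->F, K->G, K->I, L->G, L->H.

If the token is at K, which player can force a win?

A0 = {G, J}
A1: add {L} — L (Reacher) has L→G.
A2 = A1; e.g. F (Blocker) can still go to H. Fixed point.
K never enters the attractor, so Blocker can avoid the target forever.

Blocker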